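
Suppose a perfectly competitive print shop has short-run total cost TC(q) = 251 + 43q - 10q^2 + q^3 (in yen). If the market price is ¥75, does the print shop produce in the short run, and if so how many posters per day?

Variable cost is VC = 43q - 10q^2 + q^3, so AVC = VC/q = 43 - 10q + q^2 and MC = dTC/dq = 43 - 20q + 3q^2.
The AVC parabola has its vertex at q = 10/2 = 5, where AVC = 43 - 10·5 + 5^2 = ¥18.
Because ¥75 ≥ ¥18, revenue can cover variable cost; the firm operates.
Solving P = MC: -32 - 20q + 3q^2 = 0 ⇒ q = -4/3 or 8. On the upward-sloping branch, q* = 8.
Check: AVC at q = 8 is ¥27 ≤ P, so revenue covers variable cost.
Profit = P·q − TC = 75·8 − 467 = ¥133.

Produce at q = 8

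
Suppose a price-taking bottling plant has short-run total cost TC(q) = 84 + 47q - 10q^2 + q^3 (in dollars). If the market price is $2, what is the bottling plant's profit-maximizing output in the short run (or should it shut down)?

Shut down

Variable cost is VC = 47q - 10q^2 + q^3, so AVC = VC/q = 47 - 10q + q^2 and MC = dTC/dq = 47 - 20q + 3q^2.
The AVC parabola has its vertex at q = 10/2 = 5, where AVC = 47 - 10·5 + 5^2 = $22.
With P < min AVC ($2 < $22), every unit sold adds to the loss.
Best response: produce nothing and absorb the $84 fixed cost.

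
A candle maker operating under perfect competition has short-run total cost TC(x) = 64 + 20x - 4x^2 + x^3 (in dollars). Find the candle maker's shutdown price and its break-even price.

Shutdown price = $16; break-even price = $36

Shutdown price = min AVC. AVC = 20 - 4x + x^2, with vertex at x = 2 and minimum $16.
ATC = 64/x + 20 - 4x + x^2. Setting dATC/dx = −64/x^2 − 4 + 2x = 0 gives x = 4 (since 2·4^3 − 4·4^2 = 64).
min ATC = 64/4 + 20 − 4·4 + 4^2 = $36. That is the break-even price.
Between these two prices the firm operates at a loss; above $36 it earns a profit.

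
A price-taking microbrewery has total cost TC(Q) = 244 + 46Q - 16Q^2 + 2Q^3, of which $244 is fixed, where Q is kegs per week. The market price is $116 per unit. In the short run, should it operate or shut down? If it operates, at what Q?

Variable cost is VC = 46Q - 16Q^2 + 2Q^3, so AVC = VC/Q = 46 - 16Q + 2Q^2 and MC = dTC/dQ = 46 - 32Q + 6Q^2.
The AVC parabola has its vertex at Q = 16/4 = 4, where AVC = 46 - 16·4 + 2·4^2 = $14.
P = $116 exceeds min AVC = $14, so the firm stays open.
Solving P = MC: -70 - 32Q + 6Q^2 = 0 ⇒ Q = -5/3 or 7. On the upward-sloping branch, Q* = 7.
Check: AVC at Q = 7 is $32 ≤ P, so revenue covers variable cost.
Profit = P·Q − TC = 116·7 − 468 = $344.

Produce at Q = 7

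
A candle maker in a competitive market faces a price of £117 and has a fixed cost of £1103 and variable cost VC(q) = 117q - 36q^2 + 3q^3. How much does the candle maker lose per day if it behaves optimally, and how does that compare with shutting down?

Profit = -£335 at q = 8

AVC = 117 - 36q + 3q^2; min AVC = £9 at q = 6. Since P = £117 ≥ min AVC, the firm produces.
MC = 117 - 72q + 9q^2. Setting P = MC and taking the root on the rising branch gives q* = 8.
TR = 117·8 = 936. TC = 1103 + 168 = 1271. Profit = 936 − 1271 = -£335.
That loss of £335 beats the £1103 the firm would lose by shutting down; producing recovers £768 of fixed cost.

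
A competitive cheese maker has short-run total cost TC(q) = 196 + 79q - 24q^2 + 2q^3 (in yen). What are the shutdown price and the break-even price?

Shutdown price = ¥7; break-even price = ¥37

AVC = 79 - 24q + 2q^2; minimized at q = 6, giving min AVC = ¥7. That is the shutdown price.
ATC = 196/q + 79 - 24q + 2q^2. Setting dATC/dq = −196/q^2 − 24 + 4q = 0 gives q = 7 (since 4·7^3 − 24·7^2 = 196).
min ATC = 196/7 + 79 − 24·7 + 2·7^2 = ¥37. That is the break-even price.
Between these two prices the firm operates at a loss; above ¥37 it earns a profit.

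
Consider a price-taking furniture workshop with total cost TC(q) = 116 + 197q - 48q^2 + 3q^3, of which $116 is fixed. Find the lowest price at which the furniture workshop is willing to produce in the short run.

$5 per unit

Short-run supply begins at min AVC. From VC = 197q - 48q^2 + 3q^3, AVC = 197 - 48q + 3q^2.
dAVC/dq = -48 + 6q = 0 gives q = 8. min AVC = 197 - 48·8 + 3·8^2 = 5.
For P < $5 the firm produces nothing.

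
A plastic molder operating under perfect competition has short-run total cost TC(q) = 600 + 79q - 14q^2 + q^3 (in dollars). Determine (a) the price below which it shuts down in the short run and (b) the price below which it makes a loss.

Shutdown price = $30; break-even price = $99

AVC = 79 - 14q + q^2; minimized at q = 7, giving min AVC = $30. That is the shutdown price.
ATC = 600/q + 79 - 14q + q^2. Setting dATC/dq = −600/q^2 − 14 + 2q = 0 gives q = 10 (since 2·10^3 − 14·10^2 = 600).
min ATC = 600/10 + 79 − 14·10 + 10^2 = $99. That is the break-even price.
Between these two prices the firm operates at a loss; above $99 it earns a profit.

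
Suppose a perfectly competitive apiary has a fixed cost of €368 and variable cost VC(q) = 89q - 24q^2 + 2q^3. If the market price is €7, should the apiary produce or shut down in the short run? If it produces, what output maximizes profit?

Shut down

From TC, MC = TC'(q) = 89 - 48q + 6q^2 and AVC = VC/q = 89 - 24q + 2q^2.
AVC is minimized where dAVC/dq = -24 + 4q = 0, at q = 6; min AVC = 89 - 24·6 + 2·6^2 = €17.
Since P = €7 < min AVC = €17, price fails to cover variable cost at any output.
Shutting down limits the loss to fixed cost, €368.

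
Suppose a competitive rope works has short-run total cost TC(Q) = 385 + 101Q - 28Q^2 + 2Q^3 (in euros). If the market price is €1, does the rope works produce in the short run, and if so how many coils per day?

From TC, MC = TC'(Q) = 101 - 56Q + 6Q^2 and AVC = VC/Q = 101 - 28Q + 2Q^2.
The AVC parabola has its vertex at Q = 28/4 = 7, where AVC = 101 - 28·7 + 2·7^2 = €3.
Since P = €1 < min AVC = €3, price fails to cover variable cost at any output.
Best response: produce nothing and absorb the €385 fixed cost.

Shut down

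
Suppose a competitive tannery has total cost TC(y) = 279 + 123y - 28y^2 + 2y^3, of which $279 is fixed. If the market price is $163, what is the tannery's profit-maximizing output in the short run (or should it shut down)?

From TC, MC = TC'(y) = 123 - 56y + 6y^2 and AVC = VC/y = 123 - 28y + 2y^2.
AVC hits its minimum where MC = AVC, at y = 7, giving min AVC = 123 - 28·7 + 2·7^2 = $25.
Because $163 ≥ $25, revenue can cover variable cost; the firm operates.
Solving P = MC: -40 - 56y + 6y^2 = 0 ⇒ y = -2/3 or 10. On the upward-sloping branch, y* = 10.
Check: AVC at y = 10 is $43 ≤ P, so revenue covers variable cost.
Profit = P·y − TC = 163·10 − 709 = $921.

Produce at y = 10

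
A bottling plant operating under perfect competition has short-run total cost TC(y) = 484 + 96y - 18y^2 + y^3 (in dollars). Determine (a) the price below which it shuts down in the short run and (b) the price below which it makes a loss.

AVC = 96 - 18y + y^2; minimized at y = 9, giving min AVC = $15. That is the shutdown price.
ATC = 484/y + 96 - 18y + y^2. Setting dATC/dy = −484/y^2 − 18 + 2y = 0 gives y = 11 (since 2·11^3 − 18·11^2 = 484).
min ATC = 484/11 + 96 − 18·11 + 11^2 = $63. That is the break-even price.
For $15 ≤ P < $63 the firm produces at a loss; below $15 it shuts down.

Shutdown price = $15; break-even price = $63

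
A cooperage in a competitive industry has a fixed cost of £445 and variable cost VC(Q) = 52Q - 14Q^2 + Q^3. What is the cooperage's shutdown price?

The shutdown price is the minimum of AVC. VC = 52Q - 14Q^2 + Q^3, so AVC = 52 - 14Q + Q^2.
At the minimum of AVC, MC = AVC. MC = 52 - 28Q + 3Q^2; setting MC = AVC gives 2Q^2 - 14Q = 0, so Q = 7. min AVC = 3.
The firm shuts down for any P below £3.

£3 per unit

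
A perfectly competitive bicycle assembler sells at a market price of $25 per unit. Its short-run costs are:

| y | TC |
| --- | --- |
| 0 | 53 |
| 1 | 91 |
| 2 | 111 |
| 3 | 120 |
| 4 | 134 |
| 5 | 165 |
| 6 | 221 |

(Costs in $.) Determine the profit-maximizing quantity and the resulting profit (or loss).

Tabulate TR − TC: y=0: -53; y=1: -66; y=2: -61; y=3: -45; y=4: -34; y=5: -40; y=6: -71.
Profit is maximized at y = 4. AVC there is 81/4 = $20.25 ≤ P, so producing beats shutting down (which would give -$53).

y = 4; profit = -$34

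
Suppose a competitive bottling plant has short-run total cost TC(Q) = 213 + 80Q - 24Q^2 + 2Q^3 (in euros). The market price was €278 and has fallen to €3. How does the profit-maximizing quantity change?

Output falls from 11 to 0 (the firm shuts down)

MC = 80 - 48Q + 6Q^2; the shutdown threshold is min AVC = €8 (at Q = 6).
At P = €278 ≥ min AVC, set P = MC on the rising branch: Q = 11.
At P = €3 < min AVC = €8, price no longer covers variable cost at any output, so the firm shuts down: Q = 0.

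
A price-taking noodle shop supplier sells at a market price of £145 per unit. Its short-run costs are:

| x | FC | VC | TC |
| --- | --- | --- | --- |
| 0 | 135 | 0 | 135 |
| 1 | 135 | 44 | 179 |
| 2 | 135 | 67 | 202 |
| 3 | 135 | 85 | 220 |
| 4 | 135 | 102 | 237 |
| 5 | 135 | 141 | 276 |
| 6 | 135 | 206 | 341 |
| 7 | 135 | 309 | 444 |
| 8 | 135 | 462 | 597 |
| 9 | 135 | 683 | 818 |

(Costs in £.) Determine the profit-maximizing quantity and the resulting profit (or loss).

x = 7; profit = £571

Profit at each row (π = 145x − TC): x=0: -135; x=1: -34; x=2: 88; x=3: 215; x=4: 343; x=5: 449; x=6: 529; x=7: 571; x=8: 563; x=9: 487.
Profit is maximized at x = 7. AVC there is 309/7 = £44.14 ≤ P, so producing beats shutting down (which would give -£135).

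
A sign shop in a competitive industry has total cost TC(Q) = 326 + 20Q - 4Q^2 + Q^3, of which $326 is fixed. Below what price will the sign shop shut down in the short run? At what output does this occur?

The shutdown price is the minimum of AVC. VC = 20Q - 4Q^2 + Q^3, so AVC = 20 - 4Q + Q^2.
At the minimum of AVC, MC = AVC. MC = 20 - 8Q + 3Q^2; setting MC = AVC gives 2Q^2 - 4Q = 0, so Q = 2. min AVC = 16.
The firm shuts down for any P below $16.

$16 per unit, at Q = 2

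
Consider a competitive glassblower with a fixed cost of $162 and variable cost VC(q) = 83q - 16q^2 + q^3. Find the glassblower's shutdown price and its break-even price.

Shutdown price = $19; break-even price = $38

AVC = 83 - 16q + q^2; minimized at q = 8, giving min AVC = $19. That is the shutdown price.
ATC = 162/q + 83 - 16q + q^2. Setting dATC/dq = −162/q^2 − 16 + 2q = 0 gives q = 9 (since 2·9^3 − 16·9^2 = 162).
min ATC = 162/9 + 83 − 16·9 + 9^2 = $38. That is the break-even price.
Between these two prices the firm operates at a loss; above $38 it earns a profit.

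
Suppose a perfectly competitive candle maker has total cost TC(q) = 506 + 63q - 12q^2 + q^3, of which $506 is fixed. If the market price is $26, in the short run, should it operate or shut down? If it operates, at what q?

Shut down

From TC, MC = TC'(q) = 63 - 24q + 3q^2 and AVC = VC/q = 63 - 12q + q^2.
AVC is minimized where dAVC/dq = -12 + 2q = 0, at q = 6; min AVC = 63 - 12·6 + 6^2 = $27.
With P < min AVC ($26 < $27), every unit sold adds to the loss.
Shutting down limits the loss to fixed cost, $506.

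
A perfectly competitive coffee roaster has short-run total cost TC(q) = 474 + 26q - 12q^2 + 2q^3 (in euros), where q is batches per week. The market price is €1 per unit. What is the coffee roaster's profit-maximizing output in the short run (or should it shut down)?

Variable cost is VC = 26q - 12q^2 + 2q^3, so AVC = VC/q = 26 - 12q + 2q^2 and MC = dTC/dq = 26 - 24q + 6q^2.
The AVC parabola has its vertex at q = 12/4 = 3, where AVC = 26 - 12·3 + 2·3^2 = €8.
With P < min AVC (€1 < €8), every unit sold adds to the loss.
Best response: produce nothing and absorb the €474 fixed cost.

Shut down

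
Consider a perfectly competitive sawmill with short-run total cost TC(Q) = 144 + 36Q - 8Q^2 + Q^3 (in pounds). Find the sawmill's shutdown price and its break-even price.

Shutdown price = £20; break-even price = £48

AVC = 36 - 8Q + Q^2; minimized at Q = 4, giving min AVC = £20. That is the shutdown price.
ATC = 144/Q + 36 - 8Q + Q^2. Setting dATC/dQ = −144/Q^2 − 8 + 2Q = 0 gives Q = 6 (since 2·6^3 − 8·6^2 = 144).
min ATC = 144/6 + 36 − 8·6 + 6^2 = £48. That is the break-even price.
For £20 ≤ P < £48 the firm produces at a loss; below £20 it shuts down.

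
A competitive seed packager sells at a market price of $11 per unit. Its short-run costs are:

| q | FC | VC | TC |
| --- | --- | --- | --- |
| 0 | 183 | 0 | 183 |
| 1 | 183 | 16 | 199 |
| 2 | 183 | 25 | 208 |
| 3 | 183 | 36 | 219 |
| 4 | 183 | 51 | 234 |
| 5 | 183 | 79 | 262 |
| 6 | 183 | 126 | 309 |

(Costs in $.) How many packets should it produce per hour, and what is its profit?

Profit at each row (π = 11q − TC): q=0: -183; q=1: -188; q=2: -186; q=3: -186; q=4: -190; q=5: -207; q=6: -243.
Profit is highest at q = 0. Equivalently, the lowest AVC in the table is 36/3 ≈ $12 at q = 3, and P = $11 falls below it — price never covers variable cost, so the firm shuts down and loses only its fixed cost.

q = 0 (shut down); profit = -$183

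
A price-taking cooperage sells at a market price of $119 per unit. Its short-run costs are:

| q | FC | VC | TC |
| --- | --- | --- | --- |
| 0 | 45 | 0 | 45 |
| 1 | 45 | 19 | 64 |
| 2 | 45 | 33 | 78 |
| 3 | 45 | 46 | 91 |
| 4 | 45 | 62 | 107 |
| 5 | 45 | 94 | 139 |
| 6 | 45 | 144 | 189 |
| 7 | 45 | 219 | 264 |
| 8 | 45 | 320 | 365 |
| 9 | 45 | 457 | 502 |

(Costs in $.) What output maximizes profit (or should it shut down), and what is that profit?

Profit at each row (π = 119q − TC): q=0: -45; q=1: 55; q=2: 160; q=3: 266; q=4: 369; q=5: 456; q=6: 525; q=7: 569; q=8: 587; q=9: 569.
Profit is maximized at q = 8. AVC there is 320/8 = $40 ≤ P, so producing beats shutting down (which would give -$45).

q = 8; profit = $587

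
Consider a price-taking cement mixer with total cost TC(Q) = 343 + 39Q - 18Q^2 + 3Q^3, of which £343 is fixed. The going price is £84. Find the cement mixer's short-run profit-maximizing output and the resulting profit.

AVC = 39 - 18Q + 3Q^2 has its minimum £12 at Q = 3; price £84 clears that bar, so the firm operates.
With MC = 39 - 36Q + 9Q^2, P = MC on the upward-sloping part at Q* = 5.
TR = 84·5 = 420. TC = 343 + 120 = 463. Profit = 420 − 463 = -£43.
Shutting down would mean losing the fixed cost of £343, so operating at a loss of £43 is better by £300.

Profit = -£43 at Q = 5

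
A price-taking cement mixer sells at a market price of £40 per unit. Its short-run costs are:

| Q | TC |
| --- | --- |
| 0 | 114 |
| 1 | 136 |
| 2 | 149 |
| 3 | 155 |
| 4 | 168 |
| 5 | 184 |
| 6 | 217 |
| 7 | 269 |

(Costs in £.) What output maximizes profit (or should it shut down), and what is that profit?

Q = 6; profit = £23

Profit at each row (π = 40Q − TC): Q=0: -114; Q=1: -96; Q=2: -69; Q=3: -35; Q=4: -8; Q=5: 16; Q=6: 23; Q=7: 11.
Profit is maximized at Q = 6. AVC there is 103/6 = £17.17 ≤ P, so producing beats shutting down (which would give -£114).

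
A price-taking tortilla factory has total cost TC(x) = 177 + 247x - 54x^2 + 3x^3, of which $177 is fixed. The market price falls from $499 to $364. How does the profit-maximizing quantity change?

Output falls from 14 to 13

MC = 247 - 108x + 9x^2; the shutdown threshold is min AVC = $4 (at x = 9).
At P = $499 ≥ min AVC, set P = MC on the rising branch: x = 14.
At P = $364 ≥ min AVC, set P = MC: x = 13. The firm stays open but cuts output.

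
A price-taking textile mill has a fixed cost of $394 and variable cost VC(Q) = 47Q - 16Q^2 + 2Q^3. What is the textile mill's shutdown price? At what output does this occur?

The firm shuts down when price falls below the minimum of average variable cost. AVC = VC/Q = 47 - 16Q + 2Q^2.
dAVC/dQ = -16 + 4Q = 0 gives Q = 4. min AVC = 47 - 16·4 + 2·4^2 = 15.
For P < $15 the firm produces nothing.

$15 per unit, at Q = 4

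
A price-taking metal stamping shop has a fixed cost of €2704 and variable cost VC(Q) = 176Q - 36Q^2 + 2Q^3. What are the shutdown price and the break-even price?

Shutdown price = min AVC. AVC = 176 - 36Q + 2Q^2, with vertex at Q = 9 and minimum €14.
ATC = 2704/Q + 176 - 36Q + 2Q^2. Setting dATC/dQ = −2704/Q^2 − 36 + 4Q = 0 gives Q = 13 (since 4·13^3 − 36·13^2 = 2704).
min ATC = 2704/13 + 176 − 36·13 + 2·13^2 = €254. That is the break-even price.
For €14 ≤ P < €254 the firm produces at a loss; below €14 it shuts down.

Shutdown price = €14; break-even price = €254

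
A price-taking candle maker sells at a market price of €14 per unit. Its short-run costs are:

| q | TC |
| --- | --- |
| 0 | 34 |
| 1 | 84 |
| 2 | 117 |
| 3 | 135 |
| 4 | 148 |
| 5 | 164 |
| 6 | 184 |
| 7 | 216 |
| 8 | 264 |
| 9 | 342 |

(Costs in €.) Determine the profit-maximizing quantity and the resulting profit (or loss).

q = 0 (shut down); profit = -€34

Compute π = P·q − TC at each output: q=0: -34; q=1: -70; q=2: -89; q=3: -93; q=4: -92; q=5: -94; q=6: -100; q=7: -118; q=8: -152; q=9: -216.
Profit is highest at q = 0. Equivalently, the lowest AVC in the table is 150/6 ≈ €25 at q = 6, and P = €14 falls below it — price never covers variable cost, so the firm shuts down and loses only its fixed cost.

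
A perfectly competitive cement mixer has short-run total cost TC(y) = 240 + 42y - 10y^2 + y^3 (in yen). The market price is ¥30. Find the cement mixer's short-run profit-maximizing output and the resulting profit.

Profit = -¥168 at y = 6

AVC = 42 - 10y + y^2 has its minimum ¥17 at y = 5; price ¥30 clears that bar, so the firm operates.
MC = 42 - 20y + 3y^2. Setting P = MC and taking the root on the rising branch gives y* = 6.
TR = 30·6 = 180. TC = 240 + 108 = 348. Profit = 180 − 348 = -¥168.
Shutting down would mean losing the fixed cost of ¥240, so operating at a loss of ¥168 is better by ¥72.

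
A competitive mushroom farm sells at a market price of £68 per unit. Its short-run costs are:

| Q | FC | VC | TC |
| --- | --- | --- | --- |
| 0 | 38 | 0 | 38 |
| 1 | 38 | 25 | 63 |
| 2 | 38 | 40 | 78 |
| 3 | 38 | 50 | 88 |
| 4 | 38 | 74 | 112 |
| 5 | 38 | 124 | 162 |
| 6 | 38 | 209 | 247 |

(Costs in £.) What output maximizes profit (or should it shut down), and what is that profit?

Q = 5; profit = £178

Tabulate TR − TC: Q=0: -38; Q=1: 5; Q=2: 58; Q=3: 116; Q=4: 160; Q=5: 178; Q=6: 161.
Profit is maximized at Q = 5. AVC there is 124/5 = £24.80 ≤ P, so producing beats shutting down (which would give -£38).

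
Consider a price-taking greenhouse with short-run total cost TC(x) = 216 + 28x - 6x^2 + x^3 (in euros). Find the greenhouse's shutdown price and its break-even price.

Shutdown price = €19; break-even price = €64

Shutdown price = min AVC. AVC = 28 - 6x + x^2, with vertex at x = 3 and minimum €19.
ATC = 216/x + 28 - 6x + x^2. Setting dATC/dx = −216/x^2 − 6 + 2x = 0 gives x = 6 (since 2·6^3 − 6·6^2 = 216).
min ATC = 216/6 + 28 − 6·6 + 6^2 = €64. That is the break-even price.
For €19 ≤ P < €64 the firm produces at a loss; below €19 it shuts down.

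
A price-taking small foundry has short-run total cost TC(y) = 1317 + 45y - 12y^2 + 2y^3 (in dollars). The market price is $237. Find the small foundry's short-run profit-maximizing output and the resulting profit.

AVC = 45 - 12y + 2y^2 has its minimum $27 at y = 3; price $237 clears that bar, so the firm operates.
With MC = 45 - 24y + 6y^2, P = MC on the upward-sloping part at y* = 8.
TR = 237·8 = 1896. TC = 1317 + 616 = 1933. Profit = 1896 − 1933 = -$37.
Shutting down would mean losing the fixed cost of $1317, so operating at a loss of $37 is better by $1280.

Profit = -$37 at y = 8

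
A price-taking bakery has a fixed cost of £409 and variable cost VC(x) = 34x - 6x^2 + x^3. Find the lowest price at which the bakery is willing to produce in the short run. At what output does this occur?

£25 per unit, at x = 3

The firm shuts down when price falls below the minimum of average variable cost. AVC = VC/x = 34 - 6x + x^2.
dAVC/dx = -6 + 2x = 0 gives x = 3. min AVC = 34 - 6·3 + 3^2 = 25.
So the shutdown price is £25.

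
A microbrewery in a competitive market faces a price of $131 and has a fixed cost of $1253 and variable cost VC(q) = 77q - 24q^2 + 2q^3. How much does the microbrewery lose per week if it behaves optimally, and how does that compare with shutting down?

Profit = -$281 at q = 9

AVC = 77 - 24q + 2q^2; min AVC = $5 at q = 6. Since P = $131 ≥ min AVC, the firm produces.
MC = 77 - 48q + 6q^2. Setting P = MC and taking the root on the rising branch gives q* = 9.
TR = 131·9 = 1179. TC = 1253 + 207 = 1460. Profit = 1179 − 1460 = -$281.
Shutting down would mean losing the fixed cost of $1253, so operating at a loss of $281 is better by $972.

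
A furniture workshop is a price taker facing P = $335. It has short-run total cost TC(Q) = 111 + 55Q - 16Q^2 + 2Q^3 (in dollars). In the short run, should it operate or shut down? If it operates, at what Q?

Strip out fixed cost: VC = 55Q - 16Q^2 + 2Q^3. Then AVC = 55 - 16Q + 2Q^2 and MC = 55 - 32Q + 6Q^2.
AVC hits its minimum where MC = AVC, at Q = 4, giving min AVC = 55 - 16·4 + 2·4^2 = $23.
Since P = $335 ≥ min AVC = $23, price covers variable cost and the firm should produce.
Set P = MC: 335 = 55 - 32Q + 6Q^2 → -280 - 32Q + 6Q^2 = 0. The roots are Q = -14/3 and Q = 10; the profit-maximizing output is on the rising part of MC, so Q* = 10.
Check: AVC at Q = 10 is $95 ≤ P, so revenue covers variable cost.
Profit = P·Q − TC = 335·10 − 1061 = $2289.

Produce at Q = 10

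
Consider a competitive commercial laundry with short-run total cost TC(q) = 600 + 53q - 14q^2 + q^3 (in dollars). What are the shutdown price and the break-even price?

Shutdown price = $4; break-even price = $73

AVC = 53 - 14q + q^2; minimized at q = 7, giving min AVC = $4. That is the shutdown price.
ATC = 600/q + 53 - 14q + q^2. Setting dATC/dq = −600/q^2 − 14 + 2q = 0 gives q = 10 (since 2·10^3 − 14·10^2 = 600).
min ATC = 600/10 + 53 − 14·10 + 10^2 = $73. That is the break-even price.
Between these two prices the firm operates at a loss; above $73 it earns a profit.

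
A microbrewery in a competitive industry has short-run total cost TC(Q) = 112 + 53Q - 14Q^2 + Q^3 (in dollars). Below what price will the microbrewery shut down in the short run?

The shutdown price is the minimum of AVC. VC = 53Q - 14Q^2 + Q^3, so AVC = 53 - 14Q + Q^2.
dAVC/dQ = -14 + 2Q = 0 gives Q = 7. min AVC = 53 - 14·7 + 7^2 = 4.
The firm shuts down for any P below $4.

$4 per unit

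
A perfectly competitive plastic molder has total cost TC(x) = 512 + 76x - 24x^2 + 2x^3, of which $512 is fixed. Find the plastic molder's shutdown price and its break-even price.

Shutdown price = $4; break-even price = $76

AVC = 76 - 24x + 2x^2; minimized at x = 6, giving min AVC = $4. That is the shutdown price.
ATC = 512/x + 76 - 24x + 2x^2. Setting dATC/dx = −512/x^2 − 24 + 4x = 0 gives x = 8 (since 4·8^3 − 24·8^2 = 512).
min ATC = 512/8 + 76 − 24·8 + 2·8^2 = $76. That is the break-even price.
Between these two prices the firm operates at a loss; above $76 it earns a profit.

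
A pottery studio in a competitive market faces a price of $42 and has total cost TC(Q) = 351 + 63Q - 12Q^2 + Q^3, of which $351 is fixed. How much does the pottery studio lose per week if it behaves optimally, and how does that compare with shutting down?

Profit = -$253 at Q = 7

AVC = 63 - 12Q + Q^2 has its minimum $27 at Q = 6; price $42 clears that bar, so the firm operates.
MC = 63 - 24Q + 3Q^2. Setting P = MC and taking the root on the rising branch gives Q* = 7.
TR = 42·7 = 294. TC = 351 + 196 = 547. Profit = 294 − 547 = -$253.
That loss of $253 beats the $351 the firm would lose by shutting down; producing recovers $98 of fixed cost.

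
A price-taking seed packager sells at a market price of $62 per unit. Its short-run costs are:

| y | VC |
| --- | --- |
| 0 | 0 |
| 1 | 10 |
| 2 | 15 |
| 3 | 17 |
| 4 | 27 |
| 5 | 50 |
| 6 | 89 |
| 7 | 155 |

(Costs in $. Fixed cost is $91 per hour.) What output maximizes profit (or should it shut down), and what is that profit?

y = 6; profit = $192

Profit at each row (π = 62y − TC): y=0: -91; y=1: -39; y=2: 18; y=3: 78; y=4: 130; y=5: 169; y=6: 192; y=7: 188.
Profit is maximized at y = 6. AVC there is 89/6 = $14.83 ≤ P, so producing beats shutting down (which would give -$91).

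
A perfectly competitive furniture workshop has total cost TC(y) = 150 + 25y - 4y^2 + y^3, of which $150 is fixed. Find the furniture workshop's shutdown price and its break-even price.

Shutdown price = $21; break-even price = $60

Shutdown price = min AVC. AVC = 25 - 4y + y^2, with vertex at y = 2 and minimum $21.
ATC = 150/y + 25 - 4y + y^2. Setting dATC/dy = −150/y^2 − 4 + 2y = 0 gives y = 5 (since 2·5^3 − 4·5^2 = 150).
min ATC = 150/5 + 25 − 4·5 + 5^2 = $60. That is the break-even price.
Between these two prices the firm operates at a loss; above $60 it earns a profit.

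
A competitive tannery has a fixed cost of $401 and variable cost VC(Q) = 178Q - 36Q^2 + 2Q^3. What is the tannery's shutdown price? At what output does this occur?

Short-run supply begins at min AVC. From VC = 178Q - 36Q^2 + 2Q^3, AVC = 178 - 36Q + 2Q^2.
dAVC/dQ = -36 + 4Q = 0 gives Q = 9. min AVC = 178 - 36·9 + 2·9^2 = 16.
The firm shuts down for any P below $16.

$16 per unit, at Q = 9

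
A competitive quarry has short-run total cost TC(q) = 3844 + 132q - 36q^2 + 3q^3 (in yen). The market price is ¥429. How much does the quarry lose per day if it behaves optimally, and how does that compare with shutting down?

Profit = -¥214 at q = 11

AVC = 132 - 36q + 3q^2; min AVC = ¥24 at q = 6. Since P = ¥429 ≥ min AVC, the firm produces.
With MC = 132 - 72q + 9q^2, P = MC on the upward-sloping part at q* = 11.
TR = 429·11 = 4719. TC = 3844 + 1089 = 4933. Profit = 4719 − 4933 = -¥214.
That loss of ¥214 beats the ¥3844 the firm would lose by shutting down; producing recovers ¥3630 of fixed cost.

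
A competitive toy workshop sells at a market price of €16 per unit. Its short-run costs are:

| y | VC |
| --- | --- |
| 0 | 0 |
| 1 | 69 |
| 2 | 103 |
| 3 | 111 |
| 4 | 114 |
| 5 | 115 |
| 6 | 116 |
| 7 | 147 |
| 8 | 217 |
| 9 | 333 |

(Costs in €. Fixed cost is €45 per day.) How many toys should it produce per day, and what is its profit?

y = 0 (shut down); profit = -€45

Compute π = P·y − TC at each output: y=0: -45; y=1: -98; y=2: -116; y=3: -108; y=4: -95; y=5: -80; y=6: -65; y=7: -80; y=8: -134; y=9: -234.
Profit is highest at y = 0. Equivalently, the lowest AVC in the table is 116/6 ≈ €19.33 at y = 6, and P = €16 falls below it — price never covers variable cost, so the firm shuts down and loses only its fixed cost.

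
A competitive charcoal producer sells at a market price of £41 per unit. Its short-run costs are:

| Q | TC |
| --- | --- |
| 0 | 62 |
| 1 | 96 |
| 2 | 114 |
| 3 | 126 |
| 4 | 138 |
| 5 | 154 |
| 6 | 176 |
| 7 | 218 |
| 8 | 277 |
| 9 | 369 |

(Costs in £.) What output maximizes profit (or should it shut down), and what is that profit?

Q = 6; profit = £70

Tabulate TR − TC: Q=0: -62; Q=1: -55; Q=2: -32; Q=3: -3; Q=4: 26; Q=5: 51; Q=6: 70; Q=7: 69; Q=8: 51; Q=9: 0.
Profit is maximized at Q = 6. AVC there is 114/6 = £19 ≤ P, so producing beats shutting down (which would give -£62).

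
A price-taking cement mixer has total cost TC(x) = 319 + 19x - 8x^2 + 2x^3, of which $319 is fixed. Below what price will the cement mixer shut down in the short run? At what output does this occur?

The firm shuts down when price falls below the minimum of average variable cost. AVC = VC/x = 19 - 8x + 2x^2.
dAVC/dx = -8 + 4x = 0 gives x = 2. min AVC = 19 - 8·2 + 2·2^2 = 11.
The firm shuts down for any P below $11.

$11 per unit, at x = 2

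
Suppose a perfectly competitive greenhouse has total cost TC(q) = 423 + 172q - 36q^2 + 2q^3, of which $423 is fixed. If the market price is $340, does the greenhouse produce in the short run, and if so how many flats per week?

Produce at q = 14

From TC, MC = TC'(q) = 172 - 72q + 6q^2 and AVC = VC/q = 172 - 36q + 2q^2.
AVC is minimized where dAVC/dq = -36 + 4q = 0, at q = 9; min AVC = 172 - 36·9 + 2·9^2 = $10.
Because $340 ≥ $10, revenue can cover variable cost; the firm operates.
Solving P = MC: -168 - 72q + 6q^2 = 0 ⇒ q = -2 or 14. On the upward-sloping branch, q* = 14.
Check: AVC at q = 14 is $60 ≤ P, so revenue covers variable cost.
Profit = P·q − TC = 340·14 − 1263 = $3497.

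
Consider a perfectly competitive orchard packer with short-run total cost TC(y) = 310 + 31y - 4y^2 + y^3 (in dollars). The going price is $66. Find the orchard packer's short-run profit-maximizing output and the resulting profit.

AVC = 31 - 4y + y^2 has its minimum $27 at y = 2; price $66 clears that bar, so the firm operates.
With MC = 31 - 8y + 3y^2, P = MC on the upward-sloping part at y* = 5.
TR = 66·5 = 330. TC = 310 + 180 = 490. Profit = 330 − 490 = -$160.
That loss of $160 beats the $310 the firm would lose by shutting down; producing recovers $150 of fixed cost.

Profit = -$160 at y = 5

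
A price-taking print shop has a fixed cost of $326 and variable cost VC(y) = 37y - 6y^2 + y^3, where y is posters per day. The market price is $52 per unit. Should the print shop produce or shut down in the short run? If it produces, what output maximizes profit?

Strip out fixed cost: VC = 37y - 6y^2 + y^3. Then AVC = 37 - 6y + y^2 and MC = 37 - 12y + 3y^2.
The AVC parabola has its vertex at y = 6/2 = 3, where AVC = 37 - 6·3 + 3^2 = $28.
P = $52 exceeds min AVC = $28, so the firm stays open.
Set P = MC: 52 = 37 - 12y + 3y^2 → -15 - 12y + 3y^2 = 0. The roots are y = -1 and y = 5; the profit-maximizing output is on the rising part of MC, so y* = 5.
Check: AVC at y = 5 is $32 ≤ P, so revenue covers variable cost.
Profit = P·y − TC = 52·5 − 486 = -$226, a loss, but smaller than the $326 fixed cost the firm would lose by shutting down.

Produce at y = 5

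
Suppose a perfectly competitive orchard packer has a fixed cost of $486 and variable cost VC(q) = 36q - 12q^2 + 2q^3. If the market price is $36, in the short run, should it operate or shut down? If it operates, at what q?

Variable cost is VC = 36q - 12q^2 + 2q^3, so AVC = VC/q = 36 - 12q + 2q^2 and MC = dTC/dq = 36 - 24q + 6q^2.
The AVC parabola has its vertex at q = 12/4 = 3, where AVC = 36 - 12·3 + 2·3^2 = $18.
Because $36 ≥ $18, revenue can cover variable cost; the firm operates.
Set P = MC: 36 = 36 - 24q + 6q^2 → -24q + 6q^2 = 0. The roots are q = 0 and q = 4; the profit-maximizing output is on the rising part of MC, so q* = 4.
Check: AVC at q = 4 is $20 ≤ P, so revenue covers variable cost.
Profit = P·q − TC = 36·4 − 566 = -$422, a loss, but smaller than the $486 fixed cost the firm would lose by shutting down.

Produce at q = 4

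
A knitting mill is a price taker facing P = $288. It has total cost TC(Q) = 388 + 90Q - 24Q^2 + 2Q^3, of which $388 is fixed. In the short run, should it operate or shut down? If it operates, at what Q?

Strip out fixed cost: VC = 90Q - 24Q^2 + 2Q^3. Then AVC = 90 - 24Q + 2Q^2 and MC = 90 - 48Q + 6Q^2.
AVC is minimized where dAVC/dQ = -24 + 4Q = 0, at Q = 6; min AVC = 90 - 24·6 + 2·6^2 = $18.
Because $288 ≥ $18, revenue can cover variable cost; the firm operates.
Solving P = MC: -198 - 48Q + 6Q^2 = 0 ⇒ Q = -3 or 11. On the upward-sloping branch, Q* = 11.
Check: AVC at Q = 11 is $68 ≤ P, so revenue covers variable cost.
Profit = P·Q − TC = 288·11 − 1136 = $2032.

Produce at Q = 11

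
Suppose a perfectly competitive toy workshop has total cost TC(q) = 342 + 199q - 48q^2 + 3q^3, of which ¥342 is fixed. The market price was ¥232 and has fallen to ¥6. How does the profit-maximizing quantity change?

MC = 199 - 96q + 9q^2; the shutdown threshold is min AVC = ¥7 (at q = 8).
With P = ¥232 above the shutdown price, P = MC gives q = 11.
At P = ¥6 < min AVC = ¥7, price no longer covers variable cost at any output, so the firm shuts down: q = 0.

Output falls from 11 to 0 (the firm shuts down)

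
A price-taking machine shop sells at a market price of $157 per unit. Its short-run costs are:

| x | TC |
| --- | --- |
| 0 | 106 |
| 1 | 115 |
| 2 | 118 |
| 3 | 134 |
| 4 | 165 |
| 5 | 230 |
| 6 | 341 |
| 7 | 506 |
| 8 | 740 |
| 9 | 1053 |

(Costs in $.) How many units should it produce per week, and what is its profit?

Compute π = P·x − TC at each output: x=0: -106; x=1: 42; x=2: 196; x=3: 337; x=4: 463; x=5: 555; x=6: 601; x=7: 593; x=8: 516; x=9: 360.
Profit is maximized at x = 6. AVC there is 235/6 = $39.17 ≤ P, so producing beats shutting down (which would give -$106).

x = 6; profit = $601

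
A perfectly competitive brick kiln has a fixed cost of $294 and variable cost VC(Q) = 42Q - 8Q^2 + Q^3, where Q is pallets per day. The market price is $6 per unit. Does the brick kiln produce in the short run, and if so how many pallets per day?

Shut down

Strip out fixed cost: VC = 42Q - 8Q^2 + Q^3. Then AVC = 42 - 8Q + Q^2 and MC = 42 - 16Q + 3Q^2.
AVC hits its minimum where MC = AVC, at Q = 4, giving min AVC = 42 - 8·4 + 4^2 = $26.
With P < min AVC ($6 < $26), every unit sold adds to the loss.
Best response: produce nothing and absorb the $294 fixed cost.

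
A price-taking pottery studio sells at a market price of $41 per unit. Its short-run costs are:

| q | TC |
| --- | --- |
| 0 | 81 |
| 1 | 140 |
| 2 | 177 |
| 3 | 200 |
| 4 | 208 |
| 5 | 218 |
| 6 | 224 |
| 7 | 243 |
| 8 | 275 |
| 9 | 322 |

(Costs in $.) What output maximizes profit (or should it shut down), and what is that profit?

q = 8; profit = $53

Compute π = P·q − TC at each output: q=0: -81; q=1: -99; q=2: -95; q=3: -77; q=4: -44; q=5: -13; q=6: 22; q=7: 44; q=8: 53; q=9: 47.
Profit is maximized at q = 8. AVC there is 194/8 = $24.25 ≤ P, so producing beats shutting down (which would give -$81).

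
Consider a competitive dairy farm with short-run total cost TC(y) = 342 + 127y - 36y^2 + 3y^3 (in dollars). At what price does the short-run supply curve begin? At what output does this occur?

The firm shuts down when price falls below the minimum of average variable cost. AVC = VC/y = 127 - 36y + 3y^2.
At the minimum of AVC, MC = AVC. MC = 127 - 72y + 9y^2; setting MC = AVC gives 6y^2 - 36y = 0, so y = 6. min AVC = 19.
So the shutdown price is $19.

$19 per unit, at y = 6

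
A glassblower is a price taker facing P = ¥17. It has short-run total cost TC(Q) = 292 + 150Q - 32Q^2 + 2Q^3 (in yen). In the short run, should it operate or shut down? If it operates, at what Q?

Shut down

From TC, MC = TC'(Q) = 150 - 64Q + 6Q^2 and AVC = VC/Q = 150 - 32Q + 2Q^2.
AVC hits its minimum where MC = AVC, at Q = 8, giving min AVC = 150 - 32·8 + 2·8^2 = ¥22.
With P < min AVC (¥17 < ¥22), every unit sold adds to the loss.
The firm minimizes its loss by shutting down and losing only its fixed cost of ¥292.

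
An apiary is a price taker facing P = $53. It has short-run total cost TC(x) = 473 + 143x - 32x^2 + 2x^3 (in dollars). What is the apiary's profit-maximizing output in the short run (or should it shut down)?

Strip out fixed cost: VC = 143x - 32x^2 + 2x^3. Then AVC = 143 - 32x + 2x^2 and MC = 143 - 64x + 6x^2.
AVC hits its minimum where MC = AVC, at x = 8, giving min AVC = 143 - 32·8 + 2·8^2 = $15.
Because $53 ≥ $15, revenue can cover variable cost; the firm operates.
Set P = MC: 53 = 143 - 64x + 6x^2 → 90 - 64x + 6x^2 = 0. The roots are x = 5/3 and x = 9; the profit-maximizing output is on the rising part of MC, so x* = 9.
Check: AVC at x = 9 is $17 ≤ P, so revenue covers variable cost.
Profit = P·x − TC = 53·9 − 626 = -$149, a loss, but smaller than the $473 fixed cost the firm would lose by shutting down.

Produce at x = 9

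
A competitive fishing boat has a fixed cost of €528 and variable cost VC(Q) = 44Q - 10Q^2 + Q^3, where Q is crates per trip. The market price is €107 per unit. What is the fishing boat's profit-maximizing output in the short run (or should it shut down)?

Produce at Q = 9

From TC, MC = TC'(Q) = 44 - 20Q + 3Q^2 and AVC = VC/Q = 44 - 10Q + Q^2.
AVC hits its minimum where MC = AVC, at Q = 5, giving min AVC = 44 - 10·5 + 5^2 = €19.
Because €107 ≥ €19, revenue can cover variable cost; the firm operates.
P = MC gives -63 - 20Q + 3Q^2 = 0, with roots -7/3 and 9. Take the larger (rising MC): Q* = 9.
Check: AVC at Q = 9 is €35 ≤ P, so revenue covers variable cost.
Profit = P·Q − TC = 107·9 − 843 = €120.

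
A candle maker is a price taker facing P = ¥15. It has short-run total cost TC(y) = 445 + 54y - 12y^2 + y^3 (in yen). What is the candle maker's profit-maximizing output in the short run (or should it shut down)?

Shut down

From TC, MC = TC'(y) = 54 - 24y + 3y^2 and AVC = VC/y = 54 - 12y + y^2.
AVC hits its minimum where MC = AVC, at y = 6, giving min AVC = 54 - 12·6 + 6^2 = ¥18.
P = ¥15 lies below min AVC = ¥18; no output level covers variable cost.
The firm minimizes its loss by shutting down and losing only its fixed cost of ¥445.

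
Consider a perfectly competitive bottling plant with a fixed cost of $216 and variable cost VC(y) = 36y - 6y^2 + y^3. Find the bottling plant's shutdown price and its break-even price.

Shutdown price = $27; break-even price = $72

AVC = 36 - 6y + y^2; minimized at y = 3, giving min AVC = $27. That is the shutdown price.
ATC = 216/y + 36 - 6y + y^2. Setting dATC/dy = −216/y^2 − 6 + 2y = 0 gives y = 6 (since 2·6^3 − 6·6^2 = 216).
min ATC = 216/6 + 36 − 6·6 + 6^2 = $72. That is the break-even price.
Between these two prices the firm operates at a loss; above $72 it earns a profit.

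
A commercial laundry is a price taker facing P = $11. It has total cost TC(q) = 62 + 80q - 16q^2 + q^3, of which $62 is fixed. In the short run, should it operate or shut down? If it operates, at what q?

Shut down

Strip out fixed cost: VC = 80q - 16q^2 + q^3. Then AVC = 80 - 16q + q^2 and MC = 80 - 32q + 3q^2.
The AVC parabola has its vertex at q = 16/2 = 8, where AVC = 80 - 16·8 + 8^2 = $16.
With P < min AVC ($11 < $16), every unit sold adds to the loss.
Shutting down limits the loss to fixed cost, $62.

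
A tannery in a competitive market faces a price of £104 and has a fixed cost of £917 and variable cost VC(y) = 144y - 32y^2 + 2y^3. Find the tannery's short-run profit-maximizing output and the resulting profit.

Profit = -£117 at y = 10

AVC = 144 - 32y + 2y^2; min AVC = £16 at y = 8. Since P = £104 ≥ min AVC, the firm produces.
MC = 144 - 64y + 6y^2. Setting P = MC and taking the root on the rising branch gives y* = 10.
TR = 104·10 = 1040. TC = 917 + 240 = 1157. Profit = 1040 − 1157 = -£117.
By producing, the firm covers all variable cost plus £800 of fixed cost; shutting down would lose the full £917.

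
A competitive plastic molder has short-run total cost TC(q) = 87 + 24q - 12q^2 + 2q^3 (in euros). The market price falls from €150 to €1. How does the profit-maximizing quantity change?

Output falls from 7 to 0 (the firm shuts down)

MC = 24 - 24q + 6q^2; the shutdown threshold is min AVC = €6 (at q = 3).
At P = €150 ≥ min AVC, set P = MC on the rising branch: q = 7.
At P = €1 < min AVC = €6, price no longer covers variable cost at any output, so the firm shuts down: q = 0.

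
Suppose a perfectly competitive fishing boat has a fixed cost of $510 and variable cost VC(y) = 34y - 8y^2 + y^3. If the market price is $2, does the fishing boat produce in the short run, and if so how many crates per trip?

Shut down

From TC, MC = TC'(y) = 34 - 16y + 3y^2 and AVC = VC/y = 34 - 8y + y^2.
AVC hits its minimum where MC = AVC, at y = 4, giving min AVC = 34 - 8·4 + 4^2 = $18.
Since P = $2 < min AVC = $18, price fails to cover variable cost at any output.
Shutting down limits the loss to fixed cost, $510.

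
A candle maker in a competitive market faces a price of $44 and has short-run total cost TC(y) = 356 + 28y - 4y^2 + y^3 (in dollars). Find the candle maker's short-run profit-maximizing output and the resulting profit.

Profit = -$292 at y = 4

AVC = 28 - 4y + y^2; min AVC = $24 at y = 2. Since P = $44 ≥ min AVC, the firm produces.
MC = 28 - 8y + 3y^2. Setting P = MC and taking the root on the rising branch gives y* = 4.
TR = 44·4 = 176. TC = 356 + 112 = 468. Profit = 176 − 468 = -$292.
By producing, the firm covers all variable cost plus $64 of fixed cost; shutting down would lose the full $356.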